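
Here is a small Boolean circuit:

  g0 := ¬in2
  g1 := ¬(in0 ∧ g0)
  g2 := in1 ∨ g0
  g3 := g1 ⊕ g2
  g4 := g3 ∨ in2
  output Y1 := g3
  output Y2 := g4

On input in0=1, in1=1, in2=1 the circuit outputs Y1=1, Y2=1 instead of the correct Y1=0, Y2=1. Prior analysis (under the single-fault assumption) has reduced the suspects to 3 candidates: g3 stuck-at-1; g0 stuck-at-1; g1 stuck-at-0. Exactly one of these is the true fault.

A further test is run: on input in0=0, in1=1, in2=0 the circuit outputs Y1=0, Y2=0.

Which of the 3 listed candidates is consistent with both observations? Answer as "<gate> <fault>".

Evaluate each candidate on input in0=0, in1=1, in2=0:
  g3 stuck-at-1: g0=1, g1=1, g2=1, g3=1 [stuck-at-1], g4=1 → Y1=1, Y2=1 — eliminated
  g0 stuck-at-1: g0=1 [stuck-at-1], g1=1, g2=1, g3=0, g4=0 → Y1=0, Y2=0 — matches
  g1 stuck-at-0: g0=1, g1=0 [stuck-at-0], g2=1, g3=1, g4=1 → Y1=1, Y2=1 — eliminated
Only g0 stuck-at-1 reproduces the observed Y1=0, Y2=0.

g0 stuck-at-1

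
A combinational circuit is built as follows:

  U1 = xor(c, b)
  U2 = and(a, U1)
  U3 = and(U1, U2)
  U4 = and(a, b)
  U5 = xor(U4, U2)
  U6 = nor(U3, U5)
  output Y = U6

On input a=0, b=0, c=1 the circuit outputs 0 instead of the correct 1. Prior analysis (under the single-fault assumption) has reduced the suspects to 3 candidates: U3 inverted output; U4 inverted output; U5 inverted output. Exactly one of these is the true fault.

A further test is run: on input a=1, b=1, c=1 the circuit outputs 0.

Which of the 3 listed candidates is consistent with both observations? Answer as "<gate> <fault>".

U3 inverted output

Evaluate each candidate on input a=1, b=1, c=1:
  U3 inverted output: U1=0, U2=0, U3=1 [inverted output], U4=1, U5=1, U6=0 → 0 — matches
  U4 inverted output: U1=0, U2=0, U3=0, U4=0 [inverted output], U5=0, U6=1 → 1 — eliminated
  U5 inverted output: U1=0, U2=0, U3=0, U4=1, U5=0 [inverted output], U6=1 → 1 — eliminated
Only U3 inverted output reproduces the observed 0.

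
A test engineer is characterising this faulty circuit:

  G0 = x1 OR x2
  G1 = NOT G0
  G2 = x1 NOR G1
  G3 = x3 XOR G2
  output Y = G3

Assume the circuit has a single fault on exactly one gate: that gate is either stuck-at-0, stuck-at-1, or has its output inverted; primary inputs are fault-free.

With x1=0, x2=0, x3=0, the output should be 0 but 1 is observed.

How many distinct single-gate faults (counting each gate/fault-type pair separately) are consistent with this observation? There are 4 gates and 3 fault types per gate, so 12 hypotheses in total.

8

Fault-free: G0=0, G1=1, G2=0, G3=0 → 0. Observed 1.
  G0 stuck-at-0: output 0 ✗
  G0 stuck-at-1: output 1 ✓
  G0 inverted output: output 1 ✓
  G1 stuck-at-0: output 1 ✓
  G1 stuck-at-1: output 0 ✗
  G1 inverted output: output 1 ✓
  G2 stuck-at-0: output 0 ✗
  G2 stuck-at-1: output 1 ✓
  G2 inverted output: output 1 ✓
  G3 stuck-at-0: output 0 ✗
  G3 stuck-at-1: output 1 ✓
  G3 inverted output: output 1 ✓
Consistent faults: {G0 stuck-at-1, G0 inverted output, G1 stuck-at-0, G1 inverted output, G2 stuck-at-1, G2 inverted output, G3 stuck-at-1, G3 inverted output} — 8 in all.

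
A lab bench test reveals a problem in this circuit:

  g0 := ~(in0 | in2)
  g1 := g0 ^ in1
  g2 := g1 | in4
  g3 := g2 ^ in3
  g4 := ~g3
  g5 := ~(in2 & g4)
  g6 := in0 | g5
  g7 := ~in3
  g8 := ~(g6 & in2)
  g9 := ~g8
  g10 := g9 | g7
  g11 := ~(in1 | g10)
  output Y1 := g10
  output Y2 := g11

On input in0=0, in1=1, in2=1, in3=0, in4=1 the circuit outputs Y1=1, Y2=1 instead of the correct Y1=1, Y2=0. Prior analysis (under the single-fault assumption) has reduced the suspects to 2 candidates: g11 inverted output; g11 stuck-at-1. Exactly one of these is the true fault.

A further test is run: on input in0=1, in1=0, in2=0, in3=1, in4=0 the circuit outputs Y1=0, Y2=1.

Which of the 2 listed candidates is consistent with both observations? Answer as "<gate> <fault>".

g11 stuck-at-1

Evaluate each candidate on input in0=1, in1=0, in2=0, in3=1, in4=0:
  g11 inverted output: g0=0, g1=0, g2=0, g3=1, g4=0, g5=1, g6=1, g7=0, g8=1, g9=0, g10=0, g11=0 [inverted output] → Y1=0, Y2=0 — eliminated
  g11 stuck-at-1: g0=0, g1=0, g2=0, g3=1, g4=0, g5=1, g6=1, g7=0, g8=1, g9=0, g10=0, g11=1 [stuck-at-1] → Y1=0, Y2=1 — matches
Only g11 stuck-at-1 reproduces the observed Y1=0, Y2=1.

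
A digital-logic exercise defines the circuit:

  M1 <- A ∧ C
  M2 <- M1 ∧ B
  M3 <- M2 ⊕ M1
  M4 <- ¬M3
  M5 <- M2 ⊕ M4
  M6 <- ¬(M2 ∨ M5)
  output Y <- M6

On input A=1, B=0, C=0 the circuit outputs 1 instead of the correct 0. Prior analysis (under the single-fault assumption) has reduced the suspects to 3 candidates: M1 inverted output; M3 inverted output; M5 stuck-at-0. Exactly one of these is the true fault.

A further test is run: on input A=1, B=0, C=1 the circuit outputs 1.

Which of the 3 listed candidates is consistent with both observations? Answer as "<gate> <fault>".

M5 stuck-at-0

Evaluate each candidate on input A=1, B=0, C=1:
  M1 inverted output: M1=0 [inverted output], M2=0, M3=0, M4=1, M5=1, M6=0 → 0 — eliminated
  M3 inverted output: M1=1, M2=0, M3=0 [inverted output], M4=1, M5=1, M6=0 → 0 — eliminated
  M5 stuck-at-0: M1=1, M2=0, M3=1, M4=0, M5=0 [stuck-at-0], M6=1 → 1 — matches
Only M5 stuck-at-0 reproduces the observed 1.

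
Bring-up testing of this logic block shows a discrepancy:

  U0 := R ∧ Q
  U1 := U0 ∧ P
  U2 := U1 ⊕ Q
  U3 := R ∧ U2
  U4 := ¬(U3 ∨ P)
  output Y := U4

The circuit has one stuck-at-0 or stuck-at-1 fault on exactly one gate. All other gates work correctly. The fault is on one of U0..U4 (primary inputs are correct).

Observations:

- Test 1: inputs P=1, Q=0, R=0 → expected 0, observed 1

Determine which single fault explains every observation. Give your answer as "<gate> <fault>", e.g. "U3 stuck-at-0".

U4 stuck-at-1

Fault-free values for test 1 (P=1, Q=0, R=0): U0=0, U1=0, U2=0, U3=0, U4=0, giving Y=0. Observed 1.
Test 1: faults giving observed 1 are {U4 stuck-at-1}.
Only U4 stuck-at-1 is consistent with every test.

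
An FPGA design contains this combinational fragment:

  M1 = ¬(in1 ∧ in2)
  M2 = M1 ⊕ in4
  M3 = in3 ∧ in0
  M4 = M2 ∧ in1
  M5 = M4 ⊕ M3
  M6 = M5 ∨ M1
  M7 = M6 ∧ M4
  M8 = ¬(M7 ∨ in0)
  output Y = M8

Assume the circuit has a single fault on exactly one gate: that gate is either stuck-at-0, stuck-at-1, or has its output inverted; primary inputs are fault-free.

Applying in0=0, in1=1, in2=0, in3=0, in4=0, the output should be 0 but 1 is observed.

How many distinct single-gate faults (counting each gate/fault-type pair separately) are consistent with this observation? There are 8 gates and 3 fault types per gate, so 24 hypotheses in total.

12

Fault-free: M1=1, M2=1, M3=0, M4=1, M5=1, M6=1, M7=1, M8=0 → 0. Observed 1.
  M1: stuck-at-0, inverted output ✓; others ✗
  M2: stuck-at-0, inverted output ✓; others ✗
  M3: none of the 3 fault types match ✗
  M4: stuck-at-0, inverted output ✓; others ✗
  M5: none of the 3 fault types match ✗
  M6: stuck-at-0, inverted output ✓; others ✗
  M7: stuck-at-0, inverted output ✓; others ✗
  M8: stuck-at-1, inverted output ✓; others ✗
Consistent faults: {M1 stuck-at-0, M1 inverted output, M2 stuck-at-0, M2 inverted output, M4 stuck-at-0, M4 inverted output, M6 stuck-at-0, M6 inverted output, M7 stuck-at-0, M7 inverted output, M8 stuck-at-1, M8 inverted output} — 12 in all.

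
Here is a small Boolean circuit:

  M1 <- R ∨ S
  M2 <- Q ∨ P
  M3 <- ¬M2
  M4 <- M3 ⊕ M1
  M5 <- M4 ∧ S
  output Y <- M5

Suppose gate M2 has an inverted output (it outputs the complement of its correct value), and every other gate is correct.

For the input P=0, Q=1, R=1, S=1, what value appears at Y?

Propagate with M2 forced: M1=1, M2=0 [inverted output], M3=1, M4=0, M5=0.
So Y = 0. (Without the fault it would be 1.)

0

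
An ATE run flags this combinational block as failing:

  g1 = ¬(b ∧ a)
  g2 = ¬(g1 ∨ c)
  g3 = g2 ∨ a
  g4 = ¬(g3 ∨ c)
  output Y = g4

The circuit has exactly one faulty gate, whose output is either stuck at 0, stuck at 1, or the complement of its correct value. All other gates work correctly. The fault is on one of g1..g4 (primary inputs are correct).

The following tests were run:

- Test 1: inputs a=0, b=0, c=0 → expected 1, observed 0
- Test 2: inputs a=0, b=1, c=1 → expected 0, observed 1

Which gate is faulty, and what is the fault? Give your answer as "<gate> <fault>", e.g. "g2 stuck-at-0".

Fault-free values for test 1 (a=0, b=0, c=0): g1=1, g2=0, g3=0, g4=1, giving Y=1. Observed 0.
Test 1: faults giving observed 0 are {g1 stuck-at-0, g1 inverted output, g2 stuck-at-1, g2 inverted output, g3 stuck-at-1, g3 inverted output, g4 stuck-at-0, g4 inverted output}.
Test 2 (a=0, b=1, c=1): fault-free g1=1, g2=0, g3=0, g4=0 → 0; observed 1. Eliminates g1 stuck-at-0, g1 inverted output, g2 stuck-at-1, g2 inverted output, g3 stuck-at-1, g3 inverted output, g4 stuck-at-0.
Only g4 inverted output is consistent with every test.

g4 inverted output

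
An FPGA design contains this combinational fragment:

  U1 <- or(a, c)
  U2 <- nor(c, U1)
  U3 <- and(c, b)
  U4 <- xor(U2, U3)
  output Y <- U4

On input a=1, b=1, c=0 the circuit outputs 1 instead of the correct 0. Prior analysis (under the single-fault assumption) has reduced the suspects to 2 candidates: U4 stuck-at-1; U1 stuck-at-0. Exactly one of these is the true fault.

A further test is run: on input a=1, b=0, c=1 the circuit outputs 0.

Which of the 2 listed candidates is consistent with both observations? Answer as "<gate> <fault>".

Evaluate each candidate on input a=1, b=0, c=1:
  U4 stuck-at-1: U1=1, U2=0, U3=0, U4=1 [stuck-at-1] → 1 — eliminated
  U1 stuck-at-0: U1=0 [stuck-at-0], U2=0, U3=0, U4=0 → 0 — matches
Only U1 stuck-at-0 reproduces the observed 0.

U1 stuck-at-0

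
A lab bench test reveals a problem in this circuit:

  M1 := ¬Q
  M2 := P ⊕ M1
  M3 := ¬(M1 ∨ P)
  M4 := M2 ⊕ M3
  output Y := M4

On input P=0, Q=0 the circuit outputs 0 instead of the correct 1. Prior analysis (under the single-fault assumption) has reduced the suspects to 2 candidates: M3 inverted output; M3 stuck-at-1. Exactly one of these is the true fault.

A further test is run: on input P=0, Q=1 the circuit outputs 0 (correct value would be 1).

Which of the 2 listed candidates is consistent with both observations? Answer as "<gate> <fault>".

M3 inverted output

Evaluate each candidate on input P=0, Q=1:
  M3 inverted output: M1=0, M2=0, M3=0 [inverted output], M4=0 → 0 — matches
  M3 stuck-at-1: M1=0, M2=0, M3=1 [stuck-at-1], M4=1 → 1 — eliminated
Only M3 inverted output reproduces the observed 0.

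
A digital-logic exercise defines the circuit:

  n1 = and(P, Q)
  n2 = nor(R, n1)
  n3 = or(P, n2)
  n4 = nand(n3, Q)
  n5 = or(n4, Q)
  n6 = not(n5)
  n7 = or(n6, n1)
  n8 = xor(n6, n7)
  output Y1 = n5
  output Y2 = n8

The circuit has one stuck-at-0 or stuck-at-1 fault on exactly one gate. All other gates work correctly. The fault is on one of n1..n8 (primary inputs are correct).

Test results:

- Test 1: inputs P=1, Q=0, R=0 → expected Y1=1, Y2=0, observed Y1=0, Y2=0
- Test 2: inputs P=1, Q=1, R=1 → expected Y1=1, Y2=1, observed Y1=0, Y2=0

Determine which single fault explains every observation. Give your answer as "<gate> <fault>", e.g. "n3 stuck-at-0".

n5 stuck-at-0

Fault-free values for test 1 (P=1, Q=0, R=0): n1=0, n2=1, n3=1, n4=1, n5=1, n6=0, n7=0, n8=0, giving Y1=1, Y2=0. Observed Y1=0, Y2=0.
Test 1: faults giving observed Y1=0, Y2=0 are {n4 stuck-at-0, n5 stuck-at-0}.
Test 2 (P=1, Q=1, R=1): fault-free n1=1, n2=0, n3=1, n4=0, n5=1, n6=0, n7=1, n8=1 → Y1=1, Y2=1; observed Y1=0, Y2=0. Eliminates n4 stuck-at-0.
Only n5 stuck-at-0 is consistent with every test.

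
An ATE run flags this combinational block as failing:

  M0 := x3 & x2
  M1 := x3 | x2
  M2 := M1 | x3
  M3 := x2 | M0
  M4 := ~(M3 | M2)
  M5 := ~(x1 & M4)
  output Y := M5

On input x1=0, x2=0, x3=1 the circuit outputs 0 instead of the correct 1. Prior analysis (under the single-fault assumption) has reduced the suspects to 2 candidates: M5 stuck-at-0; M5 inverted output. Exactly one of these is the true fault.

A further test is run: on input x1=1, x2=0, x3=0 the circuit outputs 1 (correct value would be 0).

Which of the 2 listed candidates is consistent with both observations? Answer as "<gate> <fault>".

Evaluate each candidate on input x1=1, x2=0, x3=0:
  M5 stuck-at-0: M0=0, M1=0, M2=0, M3=0, M4=1, M5=0 [stuck-at-0] → 0 — eliminated
  M5 inverted output: M0=0, M1=0, M2=0, M3=0, M4=1, M5=1 [inverted output] → 1 — matches
Only M5 inverted output reproduces the observed 1.

M5 inverted output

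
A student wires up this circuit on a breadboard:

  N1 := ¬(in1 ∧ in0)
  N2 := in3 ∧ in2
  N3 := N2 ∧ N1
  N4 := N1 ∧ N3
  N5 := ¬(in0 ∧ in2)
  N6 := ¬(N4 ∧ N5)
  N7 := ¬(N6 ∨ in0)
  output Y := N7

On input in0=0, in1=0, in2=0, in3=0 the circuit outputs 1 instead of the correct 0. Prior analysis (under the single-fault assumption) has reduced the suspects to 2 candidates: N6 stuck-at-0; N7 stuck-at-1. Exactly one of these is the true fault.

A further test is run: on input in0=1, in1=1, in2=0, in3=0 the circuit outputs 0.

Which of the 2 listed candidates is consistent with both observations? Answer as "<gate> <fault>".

N6 stuck-at-0

Evaluate each candidate on input in0=1, in1=1, in2=0, in3=0:
  N6 stuck-at-0: N1=0, N2=0, N3=0, N4=0, N5=1, N6=0 [stuck-at-0], N7=0 → 0 — matches
  N7 stuck-at-1: N1=0, N2=0, N3=0, N4=0, N5=1, N6=1, N7=1 [stuck-at-1] → 1 — eliminated
Only N6 stuck-at-0 reproduces the observed 0.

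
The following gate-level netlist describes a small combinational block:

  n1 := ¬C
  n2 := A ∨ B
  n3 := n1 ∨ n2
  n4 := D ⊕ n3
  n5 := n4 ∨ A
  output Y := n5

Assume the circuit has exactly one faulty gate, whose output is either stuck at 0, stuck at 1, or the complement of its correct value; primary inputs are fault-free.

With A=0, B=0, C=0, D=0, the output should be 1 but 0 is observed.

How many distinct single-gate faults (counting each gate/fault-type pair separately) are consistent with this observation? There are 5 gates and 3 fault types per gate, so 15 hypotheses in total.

8

Fault-free: n1=1, n2=0, n3=1, n4=1, n5=1 → 1. Observed 0.
  n1: stuck-at-0, inverted output ✓; others ✗
  n2: none of the 3 fault types match ✗
  n3: stuck-at-0, inverted output ✓; others ✗
  n4: stuck-at-0, inverted output ✓; others ✗
  n5: stuck-at-0, inverted output ✓; others ✗
Consistent faults: {n1 stuck-at-0, n1 inverted output, n3 stuck-at-0, n3 inverted output, n4 stuck-at-0, n4 inverted output, n5 stuck-at-0, n5 inverted output} — 8 in all.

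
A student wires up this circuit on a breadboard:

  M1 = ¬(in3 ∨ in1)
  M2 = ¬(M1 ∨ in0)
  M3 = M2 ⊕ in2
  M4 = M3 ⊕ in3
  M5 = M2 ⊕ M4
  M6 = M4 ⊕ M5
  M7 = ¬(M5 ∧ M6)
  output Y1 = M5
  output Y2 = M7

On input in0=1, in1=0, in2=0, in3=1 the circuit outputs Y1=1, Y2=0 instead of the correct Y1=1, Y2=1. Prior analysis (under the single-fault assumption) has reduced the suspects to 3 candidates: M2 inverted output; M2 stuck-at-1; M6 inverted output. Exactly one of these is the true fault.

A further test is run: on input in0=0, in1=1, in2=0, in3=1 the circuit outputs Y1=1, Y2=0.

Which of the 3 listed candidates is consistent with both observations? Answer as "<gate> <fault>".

Evaluate each candidate on input in0=0, in1=1, in2=0, in3=1:
  M2 inverted output: M1=0, M2=0 [inverted output], M3=0, M4=1, M5=1, M6=0, M7=1 → Y1=1, Y2=1 — eliminated
  M2 stuck-at-1: M1=0, M2=1 [stuck-at-1], M3=1, M4=0, M5=1, M6=1, M7=0 → Y1=1, Y2=0 — matches
  M6 inverted output: M1=0, M2=1, M3=1, M4=0, M5=1, M6=0 [inverted output], M7=1 → Y1=1, Y2=1 — eliminated
Only M2 stuck-at-1 reproduces the observed Y1=1, Y2=0.

M2 stuck-at-1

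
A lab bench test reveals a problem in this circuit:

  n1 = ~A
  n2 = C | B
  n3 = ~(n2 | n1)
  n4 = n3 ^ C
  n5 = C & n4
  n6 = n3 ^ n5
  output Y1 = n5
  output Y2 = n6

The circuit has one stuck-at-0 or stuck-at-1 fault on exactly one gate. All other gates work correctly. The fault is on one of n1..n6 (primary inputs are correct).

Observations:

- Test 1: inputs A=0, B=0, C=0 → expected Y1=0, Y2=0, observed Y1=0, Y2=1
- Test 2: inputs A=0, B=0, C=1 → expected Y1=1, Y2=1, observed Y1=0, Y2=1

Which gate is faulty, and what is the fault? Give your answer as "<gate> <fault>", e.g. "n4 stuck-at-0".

n3 stuck-at-1

Fault-free values for test 1 (A=0, B=0, C=0): n1=1, n2=0, n3=0, n4=0, n5=0, n6=0, giving Y1=0, Y2=0. Observed Y1=0, Y2=1.
Test 1: faults giving observed Y1=0, Y2=1 are {n1 stuck-at-0, n3 stuck-at-1, n6 stuck-at-1}.
Test 2 (A=0, B=0, C=1): fault-free n1=1, n2=1, n3=0, n4=1, n5=1, n6=1 → Y1=1, Y2=1; observed Y1=0, Y2=1. Eliminates n1 stuck-at-0, n6 stuck-at-1.
Only n3 stuck-at-1 is consistent with every test.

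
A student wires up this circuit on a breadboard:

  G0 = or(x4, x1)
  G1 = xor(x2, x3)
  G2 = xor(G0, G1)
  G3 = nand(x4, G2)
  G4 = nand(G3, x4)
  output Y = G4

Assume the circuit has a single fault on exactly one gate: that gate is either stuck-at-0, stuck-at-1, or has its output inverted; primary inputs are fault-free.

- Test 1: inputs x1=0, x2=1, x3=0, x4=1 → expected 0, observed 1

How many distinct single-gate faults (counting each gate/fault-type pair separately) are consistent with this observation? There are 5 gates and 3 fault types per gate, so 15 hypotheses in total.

Fault-free: G0=1, G1=1, G2=0, G3=1, G4=0 → 0. Observed 1.
  G0: stuck-at-0, inverted output ✓; others ✗
  G1: stuck-at-0, inverted output ✓; others ✗
  G2: stuck-at-1, inverted output ✓; others ✗
  G3: stuck-at-0, inverted output ✓; others ✗
  G4: stuck-at-1, inverted output ✓; others ✗
Consistent faults: {G0 stuck-at-0, G0 inverted output, G1 stuck-at-0, G1 inverted output, G2 stuck-at-1, G2 inverted output, G3 stuck-at-0, G3 inverted output, G4 stuck-at-1, G4 inverted output} — 10 in all.

10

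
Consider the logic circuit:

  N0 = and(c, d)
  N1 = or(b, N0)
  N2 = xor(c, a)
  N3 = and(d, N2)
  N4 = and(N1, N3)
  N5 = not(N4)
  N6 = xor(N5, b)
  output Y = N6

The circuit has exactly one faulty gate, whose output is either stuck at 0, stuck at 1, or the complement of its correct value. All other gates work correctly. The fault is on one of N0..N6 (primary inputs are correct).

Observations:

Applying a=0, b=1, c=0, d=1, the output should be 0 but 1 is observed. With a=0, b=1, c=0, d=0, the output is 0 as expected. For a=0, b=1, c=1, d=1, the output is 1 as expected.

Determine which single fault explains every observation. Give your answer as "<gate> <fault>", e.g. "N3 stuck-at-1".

Fault-free values for test 1 (a=0, b=1, c=0, d=1): N0=0, N1=1, N2=0, N3=0, N4=0, N5=1, N6=0, giving Y=0. Observed 1.
Test 1: faults giving observed 1 are {N2 stuck-at-1, N2 inverted output, N3 stuck-at-1, N3 inverted output, N4 stuck-at-1, N4 inverted output, N5 stuck-at-0, N5 inverted output, N6 stuck-at-1, N6 inverted output}.
Test 2 (a=0, b=1, c=0, d=0): fault-free N0=0, N1=1, N2=0, N3=0, N4=0, N5=1, N6=0 → 0; observed 0. Eliminates N3 stuck-at-1, N3 inverted output, N4 stuck-at-1, N4 inverted output, N5 stuck-at-0, N5 inverted output, N6 stuck-at-1, N6 inverted output.
Test 3 (a=0, b=1, c=1, d=1): fault-free N0=1, N1=1, N2=1, N3=1, N4=1, N5=0, N6=1 → 1; observed 1. Eliminates N2 inverted output.
Only N2 stuck-at-1 is consistent with every test.

N2 stuck-at-1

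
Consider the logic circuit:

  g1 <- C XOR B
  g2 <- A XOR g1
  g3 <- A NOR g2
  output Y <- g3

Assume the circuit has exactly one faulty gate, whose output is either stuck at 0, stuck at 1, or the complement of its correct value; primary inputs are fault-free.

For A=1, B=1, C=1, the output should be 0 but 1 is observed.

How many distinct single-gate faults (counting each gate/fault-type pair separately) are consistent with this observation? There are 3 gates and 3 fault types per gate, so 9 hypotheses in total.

2

Fault-free: g1=0, g2=1, g3=0 → 0. Observed 1.
  g1 stuck-at-0: output 0 ✗
  g1 stuck-at-1: output 0 ✗
  g1 inverted output: output 0 ✗
  g2 stuck-at-0: output 0 ✗
  g2 stuck-at-1: output 0 ✗
  g2 inverted output: output 0 ✗
  g3 stuck-at-0: output 0 ✗
  g3 stuck-at-1: output 1 ✓
  g3 inverted output: output 1 ✓
Consistent faults: {g3 stuck-at-1, g3 inverted output} — 2 in all.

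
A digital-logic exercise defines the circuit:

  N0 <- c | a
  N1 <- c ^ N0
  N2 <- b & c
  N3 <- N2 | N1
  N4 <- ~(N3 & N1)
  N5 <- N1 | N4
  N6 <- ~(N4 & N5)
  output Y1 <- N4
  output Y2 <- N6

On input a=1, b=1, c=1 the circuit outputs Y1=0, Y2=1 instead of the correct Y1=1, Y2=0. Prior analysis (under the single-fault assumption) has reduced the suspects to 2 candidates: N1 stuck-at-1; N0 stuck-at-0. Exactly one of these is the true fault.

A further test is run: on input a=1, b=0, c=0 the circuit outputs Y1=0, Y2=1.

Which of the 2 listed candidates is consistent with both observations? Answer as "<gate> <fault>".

Evaluate each candidate on input a=1, b=0, c=0:
  N1 stuck-at-1: N0=1, N1=1 [stuck-at-1], N2=0, N3=1, N4=0, N5=1, N6=1 → Y1=0, Y2=1 — matches
  N0 stuck-at-0: N0=0 [stuck-at-0], N1=0, N2=0, N3=0, N4=1, N5=1, N6=0 → Y1=1, Y2=0 — eliminated
Only N1 stuck-at-1 reproduces the observed Y1=0, Y2=1.

N1 stuck-at-1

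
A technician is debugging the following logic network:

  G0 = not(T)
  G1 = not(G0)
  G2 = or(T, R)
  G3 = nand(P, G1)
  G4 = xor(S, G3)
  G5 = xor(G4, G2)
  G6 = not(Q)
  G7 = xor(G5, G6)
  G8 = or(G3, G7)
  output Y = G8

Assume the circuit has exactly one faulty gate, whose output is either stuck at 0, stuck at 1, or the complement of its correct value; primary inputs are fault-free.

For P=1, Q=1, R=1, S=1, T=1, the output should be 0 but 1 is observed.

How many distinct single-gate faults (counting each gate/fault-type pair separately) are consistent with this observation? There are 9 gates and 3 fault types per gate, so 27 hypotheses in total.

18

Fault-free: G0=0, G1=1, G2=1, G3=0, G4=1, G5=0, G6=0, G7=0, G8=0 → 0. Observed 1.
  G0: stuck-at-1, inverted output ✓; others ✗
  G1: stuck-at-0, inverted output ✓; others ✗
  G2: stuck-at-0, inverted output ✓; others ✗
  G3: stuck-at-1, inverted output ✓; others ✗
  G4: stuck-at-0, inverted output ✓; others ✗
  G5: stuck-at-1, inverted output ✓; others ✗
  G6: stuck-at-1, inverted output ✓; others ✗
  G7: stuck-at-1, inverted output ✓; others ✗
  G8: stuck-at-1, inverted output ✓; others ✗
Consistent faults: {G0 stuck-at-1, G0 inverted output, G1 stuck-at-0, G1 inverted output, G2 stuck-at-0, G2 inverted output, G3 stuck-at-1, G3 inverted output, G4 stuck-at-0, G4 inverted output, G5 stuck-at-1, G5 inverted output, G6 stuck-at-1, G6 inverted output, G7 stuck-at-1, G7 inverted output, G8 stuck-at-1, G8 inverted output} — 18 in all.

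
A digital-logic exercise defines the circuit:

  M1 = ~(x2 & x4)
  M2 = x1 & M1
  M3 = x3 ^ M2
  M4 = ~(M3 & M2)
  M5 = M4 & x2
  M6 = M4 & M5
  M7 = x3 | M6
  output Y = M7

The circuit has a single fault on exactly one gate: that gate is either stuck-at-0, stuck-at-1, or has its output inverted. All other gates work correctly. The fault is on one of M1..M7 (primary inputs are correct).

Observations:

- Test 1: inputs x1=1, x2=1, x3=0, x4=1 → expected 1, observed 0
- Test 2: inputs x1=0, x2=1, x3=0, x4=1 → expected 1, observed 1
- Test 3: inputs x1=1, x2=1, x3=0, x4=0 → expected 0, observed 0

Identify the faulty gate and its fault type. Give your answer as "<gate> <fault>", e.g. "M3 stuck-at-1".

M1 stuck-at-1

Fault-free values for test 1 (x1=1, x2=1, x3=0, x4=1): M1=0, M2=0, M3=0, M4=1, M5=1, M6=1, M7=1, giving Y=1. Observed 0.
Test 1: faults giving observed 0 are {M1 stuck-at-1, M1 inverted output, M2 stuck-at-1, M2 inverted output, M4 stuck-at-0, M4 inverted output, M5 stuck-at-0, M5 inverted output, M6 stuck-at-0, M6 inverted output, M7 stuck-at-0, M7 inverted output}.
Test 2 (x1=0, x2=1, x3=0, x4=1): fault-free M1=0, M2=0, M3=0, M4=1, M5=1, M6=1, M7=1 → 1; observed 1. Eliminates M2 stuck-at-1, M2 inverted output, M4 stuck-at-0, M4 inverted output, M5 stuck-at-0, M5 inverted output, M6 stuck-at-0, M6 inverted output, M7 stuck-at-0, M7 inverted output.
Test 3 (x1=1, x2=1, x3=0, x4=0): fault-free M1=1, M2=1, M3=1, M4=0, M5=0, M6=0, M7=0 → 0; observed 0. Eliminates M1 inverted output.
Only M1 stuck-at-1 is consistent with every test.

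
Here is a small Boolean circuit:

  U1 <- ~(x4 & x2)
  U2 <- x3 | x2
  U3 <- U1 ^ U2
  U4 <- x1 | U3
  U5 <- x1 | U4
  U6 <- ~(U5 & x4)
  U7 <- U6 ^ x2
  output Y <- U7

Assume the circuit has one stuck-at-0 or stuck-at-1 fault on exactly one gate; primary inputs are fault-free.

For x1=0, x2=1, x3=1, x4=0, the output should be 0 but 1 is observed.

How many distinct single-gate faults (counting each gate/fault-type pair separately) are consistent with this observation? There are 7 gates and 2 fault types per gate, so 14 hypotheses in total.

Fault-free: U1=1, U2=1, U3=0, U4=0, U5=0, U6=1, U7=0 → 0. Observed 1.
  U1 stuck-at-0: output 0 ✗
  U1 stuck-at-1: output 0 ✗
  U2 stuck-at-0: output 0 ✗
  U2 stuck-at-1: output 0 ✗
  U3 stuck-at-0: output 0 ✗
  U3 stuck-at-1: output 0 ✗
  U4 stuck-at-0: output 0 ✗
  U4 stuck-at-1: output 0 ✗
  U5 stuck-at-0: output 0 ✗
  U5 stuck-at-1: output 0 ✗
  U6 stuck-at-0: output 1 ✓
  U6 stuck-at-1: output 0 ✗
  U7 stuck-at-0: output 0 ✗
  U7 stuck-at-1: output 1 ✓
Consistent faults: {U6 stuck-at-0, U7 stuck-at-1} — 2 in all.

2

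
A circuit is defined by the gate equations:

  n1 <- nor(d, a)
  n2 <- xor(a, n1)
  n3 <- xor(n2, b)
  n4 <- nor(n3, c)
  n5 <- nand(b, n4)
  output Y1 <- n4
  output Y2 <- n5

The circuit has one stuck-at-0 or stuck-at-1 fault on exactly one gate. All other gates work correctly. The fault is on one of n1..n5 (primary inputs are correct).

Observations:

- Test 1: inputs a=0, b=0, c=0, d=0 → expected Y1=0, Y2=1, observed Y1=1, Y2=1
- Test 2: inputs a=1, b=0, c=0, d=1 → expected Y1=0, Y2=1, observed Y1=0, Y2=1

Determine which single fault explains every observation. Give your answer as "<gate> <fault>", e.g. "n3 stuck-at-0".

Fault-free values for test 1 (a=0, b=0, c=0, d=0): n1=1, n2=1, n3=1, n4=0, n5=1, giving Y1=0, Y2=1. Observed Y1=1, Y2=1.
Test 1: faults giving observed Y1=1, Y2=1 are {n1 stuck-at-0, n2 stuck-at-0, n3 stuck-at-0, n4 stuck-at-1}.
Test 2 (a=1, b=0, c=0, d=1): fault-free n1=0, n2=1, n3=1, n4=0, n5=1 → Y1=0, Y2=1; observed Y1=0, Y2=1. Eliminates n2 stuck-at-0, n3 stuck-at-0, n4 stuck-at-1.
Only n1 stuck-at-0 is consistent with every test.

n1 stuck-at-0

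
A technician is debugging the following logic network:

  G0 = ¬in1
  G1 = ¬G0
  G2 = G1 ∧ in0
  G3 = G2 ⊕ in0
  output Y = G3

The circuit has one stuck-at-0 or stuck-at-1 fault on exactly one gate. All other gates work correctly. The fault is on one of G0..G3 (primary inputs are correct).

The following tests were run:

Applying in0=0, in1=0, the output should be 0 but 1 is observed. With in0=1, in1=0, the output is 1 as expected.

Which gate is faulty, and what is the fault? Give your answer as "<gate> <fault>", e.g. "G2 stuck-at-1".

Fault-free values for test 1 (in0=0, in1=0): G0=1, G1=0, G2=0, G3=0, giving Y=0. Observed 1.
Test 1: faults giving observed 1 are {G2 stuck-at-1, G3 stuck-at-1}.
Test 2 (in0=1, in1=0): fault-free G0=1, G1=0, G2=0, G3=1 → 1; observed 1. Eliminates G2 stuck-at-1.
Only G3 stuck-at-1 is consistent with every test.

G3 stuck-at-1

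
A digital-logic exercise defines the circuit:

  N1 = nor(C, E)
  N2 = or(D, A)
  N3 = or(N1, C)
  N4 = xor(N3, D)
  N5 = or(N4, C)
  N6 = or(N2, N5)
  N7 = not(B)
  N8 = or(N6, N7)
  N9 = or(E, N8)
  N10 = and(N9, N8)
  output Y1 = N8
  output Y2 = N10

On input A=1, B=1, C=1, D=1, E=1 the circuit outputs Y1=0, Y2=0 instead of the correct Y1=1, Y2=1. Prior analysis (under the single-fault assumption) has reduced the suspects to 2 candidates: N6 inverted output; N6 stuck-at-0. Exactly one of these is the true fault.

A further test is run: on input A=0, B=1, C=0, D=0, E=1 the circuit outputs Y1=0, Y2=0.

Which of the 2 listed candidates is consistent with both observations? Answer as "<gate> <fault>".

N6 stuck-at-0

Evaluate each candidate on input A=0, B=1, C=0, D=0, E=1:
  N6 inverted output: N1=0, N2=0, N3=0, N4=0, N5=0, N6=1 [inverted output], N7=0, N8=1, N9=1, N10=1 → Y1=1, Y2=1 — eliminated
  N6 stuck-at-0: N1=0, N2=0, N3=0, N4=0, N5=0, N6=0 [stuck-at-0], N7=0, N8=0, N9=1, N10=0 → Y1=0, Y2=0 — matches
Only N6 stuck-at-0 reproduces the observed Y1=0, Y2=0.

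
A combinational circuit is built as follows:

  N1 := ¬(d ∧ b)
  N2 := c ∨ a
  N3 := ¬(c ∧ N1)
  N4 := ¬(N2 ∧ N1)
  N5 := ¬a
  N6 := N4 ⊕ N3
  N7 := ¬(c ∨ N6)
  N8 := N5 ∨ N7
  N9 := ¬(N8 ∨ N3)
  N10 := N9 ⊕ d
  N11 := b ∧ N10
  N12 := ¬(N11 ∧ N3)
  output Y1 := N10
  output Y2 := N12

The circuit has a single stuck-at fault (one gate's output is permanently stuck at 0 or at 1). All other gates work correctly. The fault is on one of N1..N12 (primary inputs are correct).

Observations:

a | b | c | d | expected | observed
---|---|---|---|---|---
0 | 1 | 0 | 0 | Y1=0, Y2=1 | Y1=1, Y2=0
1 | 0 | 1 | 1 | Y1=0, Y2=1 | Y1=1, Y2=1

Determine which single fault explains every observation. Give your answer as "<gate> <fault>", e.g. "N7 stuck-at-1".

Fault-free values for test 1 (a=0, b=1, c=0, d=0): N1=1, N2=0, N3=1, N4=1, N5=1, N6=0, N7=1, N8=1, N9=0, N10=0, N11=0, N12=1, giving Y1=0, Y2=1. Observed Y1=1, Y2=0.
Test 1: faults giving observed Y1=1, Y2=0 are {N9 stuck-at-1, N10 stuck-at-1}.
Test 2 (a=1, b=0, c=1, d=1): fault-free N1=1, N2=1, N3=0, N4=0, N5=0, N6=0, N7=0, N8=0, N9=1, N10=0, N11=0, N12=1 → Y1=0, Y2=1; observed Y1=1, Y2=1. Eliminates N9 stuck-at-1.
Only N10 stuck-at-1 is consistent with every test.

N10 stuck-at-1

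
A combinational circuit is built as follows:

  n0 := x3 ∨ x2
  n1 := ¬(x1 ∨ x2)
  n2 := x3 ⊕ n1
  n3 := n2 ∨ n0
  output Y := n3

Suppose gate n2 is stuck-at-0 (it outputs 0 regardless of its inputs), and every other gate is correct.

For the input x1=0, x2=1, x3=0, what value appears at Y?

Propagate with n2 forced: n0=1, n1=0, n2=0 [stuck-at-0], n3=1.
So Y = 1. (Same as the fault-free value — the fault is masked on this input.)

1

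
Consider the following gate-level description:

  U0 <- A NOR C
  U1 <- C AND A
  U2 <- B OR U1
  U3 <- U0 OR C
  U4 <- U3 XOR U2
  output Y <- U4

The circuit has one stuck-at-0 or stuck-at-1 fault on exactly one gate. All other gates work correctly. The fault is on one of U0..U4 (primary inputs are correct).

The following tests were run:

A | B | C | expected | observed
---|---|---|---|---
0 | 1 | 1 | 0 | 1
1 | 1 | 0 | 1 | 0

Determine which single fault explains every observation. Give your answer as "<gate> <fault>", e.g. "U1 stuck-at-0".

Fault-free values for test 1 (A=0, B=1, C=1): U0=0, U1=0, U2=1, U3=1, U4=0, giving Y=0. Observed 1.
Test 1: faults giving observed 1 are {U2 stuck-at-0, U3 stuck-at-0, U4 stuck-at-1}.
Test 2 (A=1, B=1, C=0): fault-free U0=0, U1=0, U2=1, U3=0, U4=1 → 1; observed 0. Eliminates U3 stuck-at-0, U4 stuck-at-1.
Only U2 stuck-at-0 is consistent with every test.

U2 stuck-at-0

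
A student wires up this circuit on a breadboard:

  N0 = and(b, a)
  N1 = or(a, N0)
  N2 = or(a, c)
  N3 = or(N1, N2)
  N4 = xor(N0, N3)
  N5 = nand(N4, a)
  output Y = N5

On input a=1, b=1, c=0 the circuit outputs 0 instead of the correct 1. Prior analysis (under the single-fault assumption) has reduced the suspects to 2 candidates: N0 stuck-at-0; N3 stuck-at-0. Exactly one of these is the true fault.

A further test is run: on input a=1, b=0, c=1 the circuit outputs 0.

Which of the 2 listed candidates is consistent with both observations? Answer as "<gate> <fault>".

N0 stuck-at-0

Evaluate each candidate on input a=1, b=0, c=1:
  N0 stuck-at-0: N0=0 [stuck-at-0], N1=1, N2=1, N3=1, N4=1, N5=0 → 0 — matches
  N3 stuck-at-0: N0=0, N1=1, N2=1, N3=0 [stuck-at-0], N4=0, N5=1 → 1 — eliminated
Only N0 stuck-at-0 reproduces the observed 0.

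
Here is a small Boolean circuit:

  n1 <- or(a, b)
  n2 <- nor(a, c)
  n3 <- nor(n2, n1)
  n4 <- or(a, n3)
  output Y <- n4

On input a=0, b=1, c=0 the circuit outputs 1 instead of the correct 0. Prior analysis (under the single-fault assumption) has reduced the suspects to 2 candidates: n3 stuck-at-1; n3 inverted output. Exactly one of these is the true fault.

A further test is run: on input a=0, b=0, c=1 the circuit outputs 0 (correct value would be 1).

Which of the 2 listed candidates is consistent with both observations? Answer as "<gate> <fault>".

n3 inverted output

Evaluate each candidate on input a=0, b=0, c=1:
  n3 stuck-at-1: n1=0, n2=0, n3=1 [stuck-at-1], n4=1 → 1 — eliminated
  n3 inverted output: n1=0, n2=0, n3=0 [inverted output], n4=0 → 0 — matches
Only n3 inverted output reproduces the observed 0.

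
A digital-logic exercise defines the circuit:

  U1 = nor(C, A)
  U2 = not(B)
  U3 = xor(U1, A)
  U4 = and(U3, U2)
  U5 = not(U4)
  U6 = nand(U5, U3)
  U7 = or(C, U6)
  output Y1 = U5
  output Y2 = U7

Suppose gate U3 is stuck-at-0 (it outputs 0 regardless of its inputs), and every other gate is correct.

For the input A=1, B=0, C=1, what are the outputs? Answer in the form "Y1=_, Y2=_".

Propagate with U3 forced: U1=0, U2=1, U3=0 [stuck-at-0], U4=0, U5=1, U6=1, U7=1.
So the outputs are Y1=1, Y2=1. (Without the fault they would be Y1=0, Y2=1.)

Y1=1, Y2=1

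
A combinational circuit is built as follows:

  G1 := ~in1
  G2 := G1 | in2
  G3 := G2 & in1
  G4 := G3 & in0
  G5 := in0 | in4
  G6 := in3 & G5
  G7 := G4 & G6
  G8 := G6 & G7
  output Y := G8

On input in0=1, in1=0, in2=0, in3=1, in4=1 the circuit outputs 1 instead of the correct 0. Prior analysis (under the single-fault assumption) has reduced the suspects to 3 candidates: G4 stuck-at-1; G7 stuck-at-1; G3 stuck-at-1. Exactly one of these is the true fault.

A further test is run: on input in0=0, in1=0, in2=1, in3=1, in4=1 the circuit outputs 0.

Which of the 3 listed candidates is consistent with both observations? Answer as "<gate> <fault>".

G3 stuck-at-1

Evaluate each candidate on input in0=0, in1=0, in2=1, in3=1, in4=1:
  G4 stuck-at-1: G1=1, G2=1, G3=0, G4=1 [stuck-at-1], G5=1, G6=1, G7=1, G8=1 → 1 — eliminated
  G7 stuck-at-1: G1=1, G2=1, G3=0, G4=0, G5=1, G6=1, G7=1 [stuck-at-1], G8=1 → 1 — eliminated
  G3 stuck-at-1: G1=1, G2=1, G3=1 [stuck-at-1], G4=0, G5=1, G6=1, G7=0, G8=0 → 0 — matches
Only G3 stuck-at-1 reproduces the observed 0.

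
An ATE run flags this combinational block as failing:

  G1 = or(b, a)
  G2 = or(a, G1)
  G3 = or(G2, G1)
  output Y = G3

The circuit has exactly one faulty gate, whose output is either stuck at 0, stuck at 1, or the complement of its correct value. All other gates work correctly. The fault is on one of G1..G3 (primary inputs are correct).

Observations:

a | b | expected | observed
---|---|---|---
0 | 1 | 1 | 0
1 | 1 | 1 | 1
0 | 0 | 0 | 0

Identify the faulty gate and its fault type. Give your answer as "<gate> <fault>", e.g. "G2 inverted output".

Fault-free values for test 1 (a=0, b=1): G1=1, G2=1, G3=1, giving Y=1. Observed 0.
Test 1: faults giving observed 0 are {G1 stuck-at-0, G1 inverted output, G3 stuck-at-0, G3 inverted output}.
Test 2 (a=1, b=1): fault-free G1=1, G2=1, G3=1 → 1; observed 1. Eliminates G3 stuck-at-0, G3 inverted output.
Test 3 (a=0, b=0): fault-free G1=0, G2=0, G3=0 → 0; observed 0. Eliminates G1 inverted output.
Only G1 stuck-at-0 is consistent with every test.

G1 stuck-at-0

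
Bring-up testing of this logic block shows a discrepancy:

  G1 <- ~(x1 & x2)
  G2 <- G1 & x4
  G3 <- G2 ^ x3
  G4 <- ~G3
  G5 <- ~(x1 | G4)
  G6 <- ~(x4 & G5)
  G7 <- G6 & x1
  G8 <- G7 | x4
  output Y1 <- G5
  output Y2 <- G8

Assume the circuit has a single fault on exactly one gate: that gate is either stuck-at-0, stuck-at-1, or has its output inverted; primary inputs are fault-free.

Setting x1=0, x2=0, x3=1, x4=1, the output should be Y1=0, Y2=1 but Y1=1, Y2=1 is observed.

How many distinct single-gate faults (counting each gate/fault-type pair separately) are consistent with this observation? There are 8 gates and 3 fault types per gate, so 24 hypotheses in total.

Fault-free: G1=1, G2=1, G3=0, G4=1, G5=0, G6=1, G7=0, G8=1 → Y1=0, Y2=1. Observed Y1=1, Y2=1.
  G1: stuck-at-0, inverted output ✓; others ✗
  G2: stuck-at-0, inverted output ✓; others ✗
  G3: stuck-at-1, inverted output ✓; others ✗
  G4: stuck-at-0, inverted output ✓; others ✗
  G5: stuck-at-1, inverted output ✓; others ✗
  G6: none of the 3 fault types match ✗
  G7: none of the 3 fault types match ✗
  G8: none of the 3 fault types match ✗
Consistent faults: {G1 stuck-at-0, G1 inverted output, G2 stuck-at-0, G2 inverted output, G3 stuck-at-1, G3 inverted output, G4 stuck-at-0, G4 inverted output, G5 stuck-at-1, G5 inverted output} — 10 in all.

10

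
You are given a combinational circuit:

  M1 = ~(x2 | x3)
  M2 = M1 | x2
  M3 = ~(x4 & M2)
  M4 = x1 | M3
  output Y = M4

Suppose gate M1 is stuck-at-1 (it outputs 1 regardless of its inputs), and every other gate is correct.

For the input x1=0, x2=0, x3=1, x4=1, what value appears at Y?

0

Propagate with M1 forced: M1=1 [stuck-at-1], M2=1, M3=0, M4=0.
So Y = 0. (Without the fault it would be 1.)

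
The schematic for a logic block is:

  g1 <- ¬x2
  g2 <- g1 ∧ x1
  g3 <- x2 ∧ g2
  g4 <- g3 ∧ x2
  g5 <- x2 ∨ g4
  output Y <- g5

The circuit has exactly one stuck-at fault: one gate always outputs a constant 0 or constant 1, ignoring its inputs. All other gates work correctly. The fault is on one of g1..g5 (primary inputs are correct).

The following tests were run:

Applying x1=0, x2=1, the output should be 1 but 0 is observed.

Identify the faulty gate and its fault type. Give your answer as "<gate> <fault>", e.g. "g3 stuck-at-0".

Fault-free values for test 1 (x1=0, x2=1): g1=0, g2=0, g3=0, g4=0, g5=1, giving Y=1. Observed 0.
Test 1: faults giving observed 0 are {g5 stuck-at-0}.
Only g5 stuck-at-0 is consistent with every test.

g5 stuck-at-0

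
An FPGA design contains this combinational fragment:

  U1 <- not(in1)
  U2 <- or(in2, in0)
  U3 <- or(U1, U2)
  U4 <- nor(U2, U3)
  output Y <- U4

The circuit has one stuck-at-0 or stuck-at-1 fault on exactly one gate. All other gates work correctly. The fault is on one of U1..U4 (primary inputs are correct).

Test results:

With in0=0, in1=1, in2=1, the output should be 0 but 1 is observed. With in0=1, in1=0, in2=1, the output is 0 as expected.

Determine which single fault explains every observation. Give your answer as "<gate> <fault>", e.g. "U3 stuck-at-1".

U2 stuck-at-0

Fault-free values for test 1 (in0=0, in1=1, in2=1): U1=0, U2=1, U3=1, U4=0, giving Y=0. Observed 1.
Test 1: faults giving observed 1 are {U2 stuck-at-0, U4 stuck-at-1}.
Test 2 (in0=1, in1=0, in2=1): fault-free U1=1, U2=1, U3=1, U4=0 → 0; observed 0. Eliminates U4 stuck-at-1.
Only U2 stuck-at-0 is consistent with every test.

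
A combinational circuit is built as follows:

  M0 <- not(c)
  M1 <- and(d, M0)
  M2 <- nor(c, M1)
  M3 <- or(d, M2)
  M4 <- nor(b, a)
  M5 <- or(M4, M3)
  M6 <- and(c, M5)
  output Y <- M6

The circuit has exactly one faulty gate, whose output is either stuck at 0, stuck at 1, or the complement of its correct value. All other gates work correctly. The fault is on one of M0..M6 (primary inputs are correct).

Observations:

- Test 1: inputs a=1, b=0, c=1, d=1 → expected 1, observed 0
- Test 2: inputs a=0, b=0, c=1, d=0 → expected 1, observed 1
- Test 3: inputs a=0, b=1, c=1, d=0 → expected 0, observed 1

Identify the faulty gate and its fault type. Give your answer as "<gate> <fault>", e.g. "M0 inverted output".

M3 inverted output

Fault-free values for test 1 (a=1, b=0, c=1, d=1): M0=0, M1=0, M2=0, M3=1, M4=0, M5=1, M6=1, giving Y=1. Observed 0.
Test 1: faults giving observed 0 are {M3 stuck-at-0, M3 inverted output, M5 stuck-at-0, M5 inverted output, M6 stuck-at-0, M6 inverted output}.
Test 2 (a=0, b=0, c=1, d=0): fault-free M0=0, M1=0, M2=0, M3=0, M4=1, M5=1, M6=1 → 1; observed 1. Eliminates M5 stuck-at-0, M5 inverted output, M6 stuck-at-0, M6 inverted output.
Test 3 (a=0, b=1, c=1, d=0): fault-free M0=0, M1=0, M2=0, M3=0, M4=0, M5=0, M6=0 → 0; observed 1. Eliminates M3 stuck-at-0.
Only M3 inverted output is consistent with every test.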